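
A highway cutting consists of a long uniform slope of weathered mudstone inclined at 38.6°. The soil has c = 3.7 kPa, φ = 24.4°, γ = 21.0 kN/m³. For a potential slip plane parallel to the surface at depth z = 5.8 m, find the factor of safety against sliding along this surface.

For an infinite slope with a slip plane parallel to the surface (no pore pressure): FS = [c + γz cos²β tanφ] / [γz sinβ cosβ].
γz = 21.0·5.8 = 121.80 kN/m²
Numerator = 3.7 + 121.80·cos²38.6°·tan24.4° = 3.7 + 121.80·0.6108·0.4536 = 37.446 kPa
Denominator = 121.80·sin38.6°·cos38.6° = 121.80·0.6239·0.7815 = 59.387 kPa
FS = 37.446 / 59.387 = 0.631

FS = 0.63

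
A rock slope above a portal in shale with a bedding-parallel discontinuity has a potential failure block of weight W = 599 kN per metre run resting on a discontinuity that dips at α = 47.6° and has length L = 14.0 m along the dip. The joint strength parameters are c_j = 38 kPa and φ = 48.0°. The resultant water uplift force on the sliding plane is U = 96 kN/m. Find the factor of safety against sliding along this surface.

Resolving the block weight along and normal to the plane and applying the Mohr–Coulomb strength on the joint:
N' = W cosα − U = 599·cos47.6° − 96 = 307.9 kN/m
Driving force T = W sinα = 599·sin47.6° = 442.3 kN/m
Resisting force R = c_j·L + N'·tanφ = 38·14.0 + 307.9·tan48.0° = 532.0 + 342.0 = 874.0 kN/m
FS = R / T = 874.0 / 442.3 = 1.976

FS = 1.98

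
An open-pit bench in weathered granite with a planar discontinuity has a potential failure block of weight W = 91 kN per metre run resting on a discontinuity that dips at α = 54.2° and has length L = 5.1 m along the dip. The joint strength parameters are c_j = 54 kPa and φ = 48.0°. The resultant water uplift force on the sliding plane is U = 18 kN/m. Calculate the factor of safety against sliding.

FS = 4.26

Resolving the block weight along and normal to the plane and applying the Mohr–Coulomb strength on the joint:
N' = W cosα − U = 91·cos54.2° − 18 = 35.2 kN/m
Driving force T = W sinα = 91·sin54.2° = 73.8 kN/m
Resisting force R = c_j·L + N'·tanφ = 54·5.1 + 35.2·tan48.0° = 275.4 + 39.1 = 314.5 kN/m
FS = R / T = 314.5 / 73.8 = 4.262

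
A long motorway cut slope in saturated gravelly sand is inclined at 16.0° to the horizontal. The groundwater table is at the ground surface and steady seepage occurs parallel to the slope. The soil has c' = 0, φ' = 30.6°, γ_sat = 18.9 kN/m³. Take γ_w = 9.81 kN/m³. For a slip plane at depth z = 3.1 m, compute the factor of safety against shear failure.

FS = 0.99

With seepage parallel to the slope and the water table at the surface, the effective normal stress on the slip plane uses the buoyant unit weight γ' = γ_sat − γ_w while the driving shear stress uses γ_sat:
FS = [c' + γ' z cos²β tanφ'] / [γ_sat z sinβ cosβ]
(For c' = 0 this reduces to FS = (γ'/γ_sat)·tanφ'/tanβ.)
γ' = 18.9 − 9.81 = 9.09 kN/m³
Numerator = 0.0 + 9.09·3.1·cos²16.0°·tan30.6° = 0.0 + 9.09·3.1·0.9240·0.5914 = 15.399 kPa
Denominator = 18.9·3.1·sin16.0°·cos16.0° = 18.9·3.1·0.2756·0.9613 = 15.524 kPa
FS = 15.399 / 15.524 = 0.992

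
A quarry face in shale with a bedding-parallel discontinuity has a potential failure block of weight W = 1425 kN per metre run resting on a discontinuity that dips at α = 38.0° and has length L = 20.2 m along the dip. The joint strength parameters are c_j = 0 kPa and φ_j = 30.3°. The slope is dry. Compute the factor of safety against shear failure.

FS = 0.75

Resolving the block weight along and normal to the plane and applying the Mohr–Coulomb strength on the joint:
N' = W cosα = 1425·cos38.0° = 1122.9 kN/m
Driving force T = W sinα = 1425·sin38.0° = 877.3 kN/m
Resisting force R = c_j·L + N'·tanφ_j = 0·20.2 + 1122.9·tan30.3° = 0.0 + 656.2 = 656.2 kN/m
FS = R / T = 656.2 / 877.3 = 0.748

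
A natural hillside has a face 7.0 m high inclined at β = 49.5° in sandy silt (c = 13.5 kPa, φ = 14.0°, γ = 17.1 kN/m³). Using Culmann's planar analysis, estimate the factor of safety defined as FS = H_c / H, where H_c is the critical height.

FS = 1.79

H_c = (4c/γ) · sinβ cosφ / [1 − cos(β − φ)]
    = (4·13.5/17.1) · sin49.5°·cos14.0° / [1 − cos35.5°]
    = 3.158 · 0.7378 / 0.1859 = 12.53 m
FS = H_c / H = 12.53 / 7.0 = 1.791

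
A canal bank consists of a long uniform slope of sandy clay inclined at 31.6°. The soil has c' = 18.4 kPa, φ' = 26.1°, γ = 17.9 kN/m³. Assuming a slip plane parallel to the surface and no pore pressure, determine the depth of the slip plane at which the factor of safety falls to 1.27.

Setting FS = 1.27 in FS = [c' + γz cos²β tanφ'] / [γz sinβ cosβ] and solving for z:
z = c' / [γ cosβ (FS·sinβ − cosβ·tanφ')]
  = 18.4 / [17.9·cos31.6°·(1.27·sin31.6° − cos31.6°·tan26.1°)]
  = 18.4 / [17.9·0.8517·(1.27·0.5240 − 0.8517·0.4899)]
  = 18.4 / 3.7841 = 4.862 m

z = 4.86 m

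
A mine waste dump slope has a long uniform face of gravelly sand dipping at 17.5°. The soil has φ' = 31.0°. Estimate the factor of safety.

For a dry cohesionless infinite slope the factor of safety is FS = tanφ' / tanβ.
FS = tan31.0° / tan17.5° = 0.6009 / 0.3153 = 1.906

FS = 1.91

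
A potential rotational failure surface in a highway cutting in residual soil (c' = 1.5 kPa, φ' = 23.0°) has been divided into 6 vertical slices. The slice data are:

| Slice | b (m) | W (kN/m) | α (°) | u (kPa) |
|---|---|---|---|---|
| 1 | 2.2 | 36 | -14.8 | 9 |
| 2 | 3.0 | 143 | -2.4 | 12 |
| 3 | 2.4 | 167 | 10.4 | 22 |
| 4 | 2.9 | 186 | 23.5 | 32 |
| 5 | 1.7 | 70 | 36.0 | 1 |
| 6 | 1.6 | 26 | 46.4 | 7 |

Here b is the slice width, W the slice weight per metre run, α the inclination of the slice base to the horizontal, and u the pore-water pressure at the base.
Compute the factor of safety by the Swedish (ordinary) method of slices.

Ordinary method of slices: FS = Σ[c'·Δl_i + (W_i cosα_i − u_i·Δl_i)·tanφ'] / Σ W_i sinα_i, with Δl_i = b_i / cosα_i.
Slice 1: Δl = 2.2/cos(-14.8°) = 2.275 m; N'_1 = 36·cos(-14.8°) − 9·2.275 = 14.3; c'Δl = 3.41; W sinα = -9.2
Slice 2: Δl = 3.0/cos(-2.4°) = 3.003 m; N'_2 = 143·cos(-2.4°) − 12·3.003 = 106.8; c'Δl = 4.50; W sinα = -6.0
Slice 3: Δl = 2.4/cos10.4° = 2.440 m; N'_3 = 167·cos10.4° − 22·2.440 = 110.6; c'Δl = 3.66; W sinα = 30.1
Slice 4: Δl = 2.9/cos23.5° = 3.162 m; N'_4 = 186·cos23.5° − 32·3.162 = 69.4; c'Δl = 4.74; W sinα = 74.2
Slice 5: Δl = 1.7/cos36.0° = 2.101 m; N'_5 = 70·cos36.0° − 1·2.101 = 54.5; c'Δl = 3.15; W sinα = 41.1
Slice 6: Δl = 1.6/cos46.4° = 2.320 m; N'_6 = 26·cos46.4° − 7·2.320 = 1.7; c'Δl = 3.48; W sinα = 18.8
Σc'Δl = 23.0 kN/m; ΣN' = 357.3 kN/m; ΣW sinα = 149.1 kN/m
Resisting = 23.0 + 357.3·tan23.0° = 23.0 + 151.7 = 174.6 kN/m
FS = 174.6 / 149.1 = 1.171

FS = 1.17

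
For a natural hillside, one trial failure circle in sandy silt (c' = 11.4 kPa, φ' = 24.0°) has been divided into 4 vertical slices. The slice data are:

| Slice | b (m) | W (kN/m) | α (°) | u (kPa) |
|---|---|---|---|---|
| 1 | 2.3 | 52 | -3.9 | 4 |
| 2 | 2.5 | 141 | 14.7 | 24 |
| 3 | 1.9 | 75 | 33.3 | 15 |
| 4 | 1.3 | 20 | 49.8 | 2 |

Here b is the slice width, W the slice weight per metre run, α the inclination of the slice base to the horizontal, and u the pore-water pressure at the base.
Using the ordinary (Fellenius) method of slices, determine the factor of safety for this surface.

Ordinary method of slices: FS = Σ[c'·Δl_i + (W_i cosα_i − u_i·Δl_i)·tanφ'] / Σ W_i sinα_i, with Δl_i = b_i / cosα_i.
Slice 1: Δl = 2.3/cos(-3.9°) = 2.305 m; N'_1 = 52·cos(-3.9°) − 4·2.305 = 42.7; c'Δl = 26.28; W sinα = -3.5
Slice 2: Δl = 2.5/cos14.7° = 2.585 m; N'_2 = 141·cos14.7° − 24·2.585 = 74.4; c'Δl = 29.46; W sinα = 35.8
Slice 3: Δl = 1.9/cos33.3° = 2.273 m; N'_3 = 75·cos33.3° − 15·2.273 = 28.6; c'Δl = 25.92; W sinα = 41.2
Slice 4: Δl = 1.3/cos49.8° = 2.014 m; N'_4 = 20·cos49.8° − 2·2.014 = 8.9; c'Δl = 22.96; W sinα = 15.3
Σc'Δl = 104.6 kN/m; ΣN' = 154.5 kN/m; ΣW sinα = 88.7 kN/m
Resisting = 104.6 + 154.5·tan24.0° = 104.6 + 68.8 = 173.4 kN/m
FS = 173.4 / 88.7 = 1.955

FS = 1.95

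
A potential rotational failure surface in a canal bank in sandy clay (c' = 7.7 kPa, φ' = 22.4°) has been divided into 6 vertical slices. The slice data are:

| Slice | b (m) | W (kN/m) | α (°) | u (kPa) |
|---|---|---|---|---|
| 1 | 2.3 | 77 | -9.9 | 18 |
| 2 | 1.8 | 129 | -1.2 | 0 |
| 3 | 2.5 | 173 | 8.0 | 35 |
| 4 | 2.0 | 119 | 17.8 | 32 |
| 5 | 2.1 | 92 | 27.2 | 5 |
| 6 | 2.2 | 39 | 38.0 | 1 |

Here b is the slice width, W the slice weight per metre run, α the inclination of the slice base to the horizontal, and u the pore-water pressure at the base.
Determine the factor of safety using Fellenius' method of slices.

FS = 2.42

Ordinary method of slices: FS = Σ[c'·Δl_i + (W_i cosα_i − u_i·Δl_i)·tanφ'] / Σ W_i sinα_i, with Δl_i = b_i / cosα_i.
Slice 1: Δl = 2.3/cos(-9.9°) = 2.335 m; N'_1 = 77·cos(-9.9°) − 18·2.335 = 33.8; c'Δl = 17.98; W sinα = -13.2
Slice 2: Δl = 1.8/cos(-1.2°) = 1.800 m; N'_2 = 129·cos(-1.2°) − 0·1.800 = 129.0; c'Δl = 13.86; W sinα = -2.7
Slice 3: Δl = 2.5/cos8.0° = 2.525 m; N'_3 = 173·cos8.0° − 35·2.525 = 83.0; c'Δl = 19.44; W sinα = 24.1
Slice 4: Δl = 2.0/cos17.8° = 2.101 m; N'_4 = 119·cos17.8° − 32·2.101 = 46.1; c'Δl = 16.17; W sinα = 36.4
Slice 5: Δl = 2.1/cos27.2° = 2.361 m; N'_5 = 92·cos27.2° − 5·2.361 = 70.0; c'Δl = 18.18; W sinα = 42.1
Slice 6: Δl = 2.2/cos38.0° = 2.792 m; N'_6 = 39·cos38.0° − 1·2.792 = 27.9; c'Δl = 21.50; W sinα = 24.0
Σc'Δl = 107.1 kN/m; ΣN' = 389.8 kN/m; ΣW sinα = 110.6 kN/m
Resisting = 107.1 + 389.8·tan22.4° = 107.1 + 160.7 = 267.8 kN/m
FS = 267.8 / 110.6 = 2.422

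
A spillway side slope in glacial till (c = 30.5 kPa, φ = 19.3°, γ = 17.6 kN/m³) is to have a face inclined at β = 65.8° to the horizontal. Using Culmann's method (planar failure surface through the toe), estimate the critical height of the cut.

H_c = 19.15 m

Culmann's analysis gives the critical failure plane at α_cr = (β + φ)/2 = (65.8 + 19.3)/2 = 42.5°, and the critical height
H_c = (4c/γ) · sinβ cosφ / [1 − cos(β − φ)]
    = (4·30.5/17.6) · sin65.8°·cos19.3° / [1 − cos(46.5°)]
    = 6.932 · 0.9121·0.9438 / [1 − 0.6884]
    = 6.932 · 0.8609 / 0.3116
    = 19.15 m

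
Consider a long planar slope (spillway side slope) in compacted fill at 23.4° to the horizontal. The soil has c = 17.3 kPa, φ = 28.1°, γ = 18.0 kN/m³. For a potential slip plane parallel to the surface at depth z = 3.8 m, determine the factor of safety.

FS = 1.93

For an infinite slope with a slip plane parallel to the surface (no pore pressure): FS = [c + γz cos²β tanφ] / [γz sinβ cosβ].
γz = 18.0·3.8 = 68.40 kN/m²
Numerator = 17.3 + 68.40·cos²23.4°·tan28.1° = 17.3 + 68.40·0.8423·0.5340 = 48.062 kPa
Denominator = 68.40·sin23.4°·cos23.4° = 68.40·0.3971·0.9178 = 24.931 kPa
FS = 48.062 / 24.931 = 1.928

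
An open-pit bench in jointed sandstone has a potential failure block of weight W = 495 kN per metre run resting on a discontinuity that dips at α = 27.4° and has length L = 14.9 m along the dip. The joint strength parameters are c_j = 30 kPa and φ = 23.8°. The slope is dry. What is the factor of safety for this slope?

Resolving the block weight along and normal to the plane and applying the Mohr–Coulomb strength on the joint:
N' = W cosα = 495·cos27.4° = 439.5 kN/m
Driving force T = W sinα = 495·sin27.4° = 227.8 kN/m
Resisting force R = c_j·L + N'·tanφ = 30·14.9 + 439.5·tan23.8° = 447.0 + 193.8 = 640.8 kN/m
FS = R / T = 640.8 / 227.8 = 2.813

FS = 2.81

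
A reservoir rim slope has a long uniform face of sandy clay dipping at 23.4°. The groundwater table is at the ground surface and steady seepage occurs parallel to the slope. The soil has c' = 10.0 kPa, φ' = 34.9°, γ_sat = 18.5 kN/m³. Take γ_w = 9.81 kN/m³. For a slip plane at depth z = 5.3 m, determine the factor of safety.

FS = 1.04

With seepage parallel to the slope and the water table at the surface, the effective normal stress on the slip plane uses the buoyant unit weight γ' = γ_sat − γ_w while the driving shear stress uses γ_sat:
FS = [c' + γ' z cos²β tanφ'] / [γ_sat z sinβ cosβ]
γ' = 18.5 − 9.81 = 8.69 kN/m³
Numerator = 10.0 + 8.69·5.3·cos²23.4°·tan34.9° = 10.0 + 8.69·5.3·0.8423·0.6976 = 37.062 kPa
Denominator = 18.5·5.3·sin23.4°·cos23.4° = 18.5·5.3·0.3971·0.9178 = 35.738 kPa
FS = 37.062 / 35.738 = 1.037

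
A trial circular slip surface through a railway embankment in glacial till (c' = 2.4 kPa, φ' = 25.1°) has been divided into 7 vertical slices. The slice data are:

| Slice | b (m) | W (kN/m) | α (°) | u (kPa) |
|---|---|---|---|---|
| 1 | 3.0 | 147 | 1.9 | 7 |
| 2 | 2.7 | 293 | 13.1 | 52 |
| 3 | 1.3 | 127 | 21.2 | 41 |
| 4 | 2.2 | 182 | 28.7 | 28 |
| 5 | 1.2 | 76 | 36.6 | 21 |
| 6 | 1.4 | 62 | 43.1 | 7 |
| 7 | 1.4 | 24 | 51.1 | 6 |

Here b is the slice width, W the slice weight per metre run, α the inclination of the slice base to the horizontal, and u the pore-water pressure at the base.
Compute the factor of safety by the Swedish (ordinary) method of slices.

Ordinary method of slices: FS = Σ[c'·Δl_i + (W_i cosα_i − u_i·Δl_i)·tanφ'] / Σ W_i sinα_i, with Δl_i = b_i / cosα_i.
Slice 1: Δl = 3.0/cos1.9° = 3.002 m; N'_1 = 147·cos1.9° − 7·3.002 = 125.9; c'Δl = 7.20; W sinα = 4.9
Slice 2: Δl = 2.7/cos13.1° = 2.772 m; N'_2 = 293·cos13.1° − 52·2.772 = 141.2; c'Δl = 6.65; W sinα = 66.4
Slice 3: Δl = 1.3/cos21.2° = 1.394 m; N'_3 = 127·cos21.2° − 41·1.394 = 61.2; c'Δl = 3.35; W sinα = 45.9
Slice 4: Δl = 2.2/cos28.7° = 2.508 m; N'_4 = 182·cos28.7° − 28·2.508 = 89.4; c'Δl = 6.02; W sinα = 87.4
Slice 5: Δl = 1.2/cos36.6° = 1.495 m; N'_5 = 76·cos36.6° − 21·1.495 = 29.6; c'Δl = 3.59; W sinα = 45.3
Slice 6: Δl = 1.4/cos43.1° = 1.917 m; N'_6 = 62·cos43.1° − 7·1.917 = 31.8; c'Δl = 4.60; W sinα = 42.4
Slice 7: Δl = 1.4/cos51.1° = 2.229 m; N'_7 = 24·cos51.1° − 6·2.229 = 1.7; c'Δl = 5.35; W sinα = 18.7
Σc'Δl = 36.8 kN/m; ΣN' = 480.9 kN/m; ΣW sinα = 311.0 kN/m
Resisting = 36.8 + 480.9·tan25.1° = 36.8 + 225.3 = 262.1 kN/m
FS = 262.1 / 311.0 = 0.843

FS = 0.84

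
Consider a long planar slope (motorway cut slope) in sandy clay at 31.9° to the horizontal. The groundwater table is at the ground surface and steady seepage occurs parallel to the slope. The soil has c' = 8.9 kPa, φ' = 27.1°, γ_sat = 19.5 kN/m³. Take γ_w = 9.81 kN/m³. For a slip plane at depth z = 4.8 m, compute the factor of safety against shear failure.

With seepage parallel to the slope and the water table at the surface, the effective normal stress on the slip plane uses the buoyant unit weight γ' = γ_sat − γ_w while the driving shear stress uses γ_sat:
FS = [c' + γ' z cos²β tanφ'] / [γ_sat z sinβ cosβ]
γ' = 19.5 − 9.81 = 9.69 kN/m³
Numerator = 8.9 + 9.69·4.8·cos²31.9°·tan27.1° = 8.9 + 9.69·4.8·0.7208·0.5117 = 26.055 kPa
Denominator = 19.5·4.8·sin31.9°·cos31.9° = 19.5·4.8·0.5284·0.8490 = 41.992 kPa
FS = 26.055 / 41.992 = 0.620

FS = 0.62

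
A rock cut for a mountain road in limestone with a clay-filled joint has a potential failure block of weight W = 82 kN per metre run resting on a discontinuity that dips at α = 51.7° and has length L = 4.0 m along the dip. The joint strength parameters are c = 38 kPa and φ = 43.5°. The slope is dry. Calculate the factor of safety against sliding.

Resolving the block weight along and normal to the plane and applying the Mohr–Coulomb strength on the joint:
N' = W cosα = 82·cos51.7° = 50.8 kN/m
Driving force T = W sinα = 82·sin51.7° = 64.4 kN/m
Resisting force R = c·L + N'·tanφ = 38·4.0 + 50.8·tan43.5° = 152.0 + 48.2 = 200.2 kN/m
FS = R / T = 200.2 / 64.4 = 3.111

FS = 3.11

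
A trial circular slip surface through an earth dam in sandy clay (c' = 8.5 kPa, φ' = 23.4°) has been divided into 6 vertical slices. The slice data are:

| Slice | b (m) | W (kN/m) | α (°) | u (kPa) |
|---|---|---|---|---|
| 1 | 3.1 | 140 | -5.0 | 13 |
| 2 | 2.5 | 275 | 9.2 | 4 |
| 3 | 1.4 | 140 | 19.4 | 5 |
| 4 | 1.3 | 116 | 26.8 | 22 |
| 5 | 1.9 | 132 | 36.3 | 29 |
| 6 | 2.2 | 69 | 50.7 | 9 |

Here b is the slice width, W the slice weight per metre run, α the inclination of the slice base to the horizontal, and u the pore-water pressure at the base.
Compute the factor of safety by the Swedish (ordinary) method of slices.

Ordinary method of slices: FS = Σ[c'·Δl_i + (W_i cosα_i − u_i·Δl_i)·tanφ'] / Σ W_i sinα_i, with Δl_i = b_i / cosα_i.
Slice 1: Δl = 3.1/cos(-5.0°) = 3.112 m; N'_1 = 140·cos(-5.0°) − 13·3.112 = 99.0; c'Δl = 26.45; W sinα = -12.2
Slice 2: Δl = 2.5/cos9.2° = 2.533 m; N'_2 = 275·cos9.2° − 4·2.533 = 261.3; c'Δl = 21.53; W sinα = 44.0
Slice 3: Δl = 1.4/cos19.4° = 1.484 m; N'_3 = 140·cos19.4° − 5·1.484 = 124.6; c'Δl = 12.62; W sinα = 46.5
Slice 4: Δl = 1.3/cos26.8° = 1.456 m; N'_4 = 116·cos26.8° − 22·1.456 = 71.5; c'Δl = 12.38; W sinα = 52.3
Slice 5: Δl = 1.9/cos36.3° = 2.358 m; N'_5 = 132·cos36.3° − 29·2.358 = 38.0; c'Δl = 20.04; W sinα = 78.1
Slice 6: Δl = 2.2/cos50.7° = 3.473 m; N'_6 = 69·cos50.7° − 9·3.473 = 12.4; c'Δl = 29.52; W sinα = 53.4
Σc'Δl = 122.5 kN/m; ΣN' = 606.9 kN/m; ΣW sinα = 262.1 kN/m
Resisting = 122.5 + 606.9·tan23.4° = 122.5 + 262.6 = 385.2 kN/m
FS = 385.2 / 262.1 = 1.470

FS = 1.47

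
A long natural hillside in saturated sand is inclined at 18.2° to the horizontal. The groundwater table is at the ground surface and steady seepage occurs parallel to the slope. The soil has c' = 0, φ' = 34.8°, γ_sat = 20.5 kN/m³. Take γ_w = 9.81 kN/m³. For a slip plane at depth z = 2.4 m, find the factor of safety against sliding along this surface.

With seepage parallel to the slope and the water table at the surface, the effective normal stress on the slip plane uses the buoyant unit weight γ' = γ_sat − γ_w while the driving shear stress uses γ_sat:
FS = [c' + γ' z cos²β tanφ'] / [γ_sat z sinβ cosβ]
(For c' = 0 this reduces to FS = (γ'/γ_sat)·tanφ'/tanβ.)
γ' = 20.5 − 9.81 = 10.69 kN/m³
Numerator = 0.0 + 10.69·2.4·cos²18.2°·tan34.8° = 0.0 + 10.69·2.4·0.9024·0.6950 = 16.092 kPa
Denominator = 20.5·2.4·sin18.2°·cos18.2° = 20.5·2.4·0.3123·0.9500 = 14.598 kPa
FS = 16.092 / 14.598 = 1.102

FS = 1.10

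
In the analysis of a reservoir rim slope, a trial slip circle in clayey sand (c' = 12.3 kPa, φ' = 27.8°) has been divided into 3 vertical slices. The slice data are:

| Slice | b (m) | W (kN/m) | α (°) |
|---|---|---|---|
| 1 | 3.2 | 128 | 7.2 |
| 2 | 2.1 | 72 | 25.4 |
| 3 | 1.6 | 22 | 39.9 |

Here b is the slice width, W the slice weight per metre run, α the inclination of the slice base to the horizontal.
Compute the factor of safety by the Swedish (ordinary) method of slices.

Ordinary method of slices: FS = Σ[c'·Δl_i + (W_i cosα_i)·tanφ'] / Σ W_i sinα_i, with Δl_i = b_i / cosα_i.
Slice 1: Δl = 3.2/cos7.2° = 3.225 m; N'_1 = 128·cos7.2° = 127.0; c'Δl = 39.67; W sinα = 16.0
Slice 2: Δl = 2.1/cos25.4° = 2.325 m; N'_2 = 72·cos25.4° = 65.0; c'Δl = 28.59; W sinα = 30.9
Slice 3: Δl = 1.6/cos39.9° = 2.086 m; N'_3 = 22·cos39.9° = 16.9; c'Δl = 25.65; W sinα = 14.1
Σc'Δl = 93.9 kN/m; ΣN' = 208.9 kN/m; ΣW sinα = 61.0 kN/m
Resisting = 93.9 + 208.9·tan27.8° = 93.9 + 110.1 = 204.1 kN/m
FS = 204.1 / 61.0 = 3.343

FS = 3.34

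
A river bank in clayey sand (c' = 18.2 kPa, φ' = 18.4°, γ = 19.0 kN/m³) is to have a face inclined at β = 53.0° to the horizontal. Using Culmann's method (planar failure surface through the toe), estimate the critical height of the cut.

Culmann's analysis gives the critical failure plane at α_cr = (β + φ')/2 = (53.0 + 18.4)/2 = 35.7°, and the critical height
H_c = (4c'/γ) · sinβ cosφ' / [1 − cos(β − φ')]
    = (4·18.2/19.0) · sin53.0°·cos18.4° / [1 − cos(34.6°)]
    = 3.832 · 0.7986·0.9489 / [1 − 0.8231]
    = 3.832 · 0.7578 / 0.1769
    = 16.42 m

H_c = 16.42 m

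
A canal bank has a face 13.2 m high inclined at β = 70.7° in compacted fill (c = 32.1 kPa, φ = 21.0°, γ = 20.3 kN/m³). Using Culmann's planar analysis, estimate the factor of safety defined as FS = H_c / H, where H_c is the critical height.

FS = 1.20

H_c = (4c/γ) · sinβ cosφ / [1 − cos(β − φ)]
    = (4·32.1/20.3) · sin70.7°·cos21.0° / [1 − cos49.7°]
    = 6.325 · 0.8811 / 0.3532 = 15.78 m
FS = H_c / H = 15.78 / 13.2 = 1.195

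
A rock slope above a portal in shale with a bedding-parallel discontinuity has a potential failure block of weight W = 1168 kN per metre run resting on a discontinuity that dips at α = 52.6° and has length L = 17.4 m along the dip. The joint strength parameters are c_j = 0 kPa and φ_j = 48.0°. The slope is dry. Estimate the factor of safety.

Resolving the block weight along and normal to the plane and applying the Mohr–Coulomb strength on the joint:
N' = W cosα = 1168·cos52.6° = 709.4 kN/m
Driving force T = W sinα = 1168·sin52.6° = 927.9 kN/m
Resisting force R = c_j·L + N'·tanφ_j = 0·17.4 + 709.4·tan48.0° = 0.0 + 787.9 = 787.9 kN/m
FS = R / T = 787.9 / 927.9 = 0.849

FS = 0.85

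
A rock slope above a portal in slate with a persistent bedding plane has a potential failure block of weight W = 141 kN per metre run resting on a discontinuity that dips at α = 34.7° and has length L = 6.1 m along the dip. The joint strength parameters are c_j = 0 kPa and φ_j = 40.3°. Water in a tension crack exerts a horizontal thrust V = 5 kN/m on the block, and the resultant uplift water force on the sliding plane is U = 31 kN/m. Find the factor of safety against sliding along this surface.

Resolving the block weight along and normal to the plane and applying the Mohr–Coulomb strength on the joint:
N' = W cosα − U − V sinα = 141·cos34.7° − 31 − 5·sin34.7° = 82.1 kN/m
Driving force T = W sinα + V cosα = 141·sin34.7° + 5·cos34.7° = 84.4 kN/m
Resisting force R = c_j·L + N'·tanφ_j = 0·6.1 + 82.1·tan40.3° = 0.0 + 69.6 = 69.6 kN/m
FS = R / T = 69.6 / 84.4 = 0.825

FS = 0.82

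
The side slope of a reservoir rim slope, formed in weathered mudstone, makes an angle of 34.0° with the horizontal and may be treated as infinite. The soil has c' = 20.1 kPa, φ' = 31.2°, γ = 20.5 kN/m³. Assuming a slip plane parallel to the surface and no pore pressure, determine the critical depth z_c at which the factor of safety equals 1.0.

z_c = 20.71 m

Setting FS = 1.00 in FS = [c' + γz cos²β tanφ'] / [γz sinβ cosβ] and solving for z:
z = c' / [γ cosβ (FS·sinβ − cosβ·tanφ')]
  = 20.1 / [20.5·cos34.0°·(1.00·sin34.0° − cos34.0°·tan31.2°)]
  = 20.1 / [20.5·0.8290·(1.00·0.5592 − 0.8290·0.6056)]
  = 20.1 / 0.9706 = 20.709 m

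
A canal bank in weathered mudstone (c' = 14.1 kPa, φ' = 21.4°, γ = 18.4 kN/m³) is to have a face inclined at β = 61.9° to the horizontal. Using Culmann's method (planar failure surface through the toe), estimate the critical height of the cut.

H_c = 10.51 m

Culmann's analysis gives the critical failure plane at α_cr = (β + φ')/2 = (61.9 + 21.4)/2 = 41.6°, and the critical height
H_c = (4c'/γ) · sinβ cosφ' / [1 − cos(β − φ')]
    = (4·14.1/18.4) · sin61.9°·cos21.4° / [1 − cos(40.5°)]
    = 3.065 · 0.8821·0.9311 / [1 − 0.7604]
    = 3.065 · 0.8213 / 0.2396
    = 10.51 m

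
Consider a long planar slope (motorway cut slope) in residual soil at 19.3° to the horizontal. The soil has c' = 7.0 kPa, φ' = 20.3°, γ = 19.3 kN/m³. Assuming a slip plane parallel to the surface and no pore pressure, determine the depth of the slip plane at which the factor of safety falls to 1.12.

z = 18.25 m

Setting FS = 1.12 in FS = [c' + γz cos²β tanφ'] / [γz sinβ cosβ] and solving for z:
z = c' / [γ cosβ (FS·sinβ − cosβ·tanφ')]
  = 7.0 / [19.3·cos19.3°·(1.12·sin19.3° − cos19.3°·tan20.3°)]
  = 7.0 / [19.3·0.9438·(1.12·0.3305 − 0.9438·0.3699)]
  = 7.0 / 0.3835 = 18.253 m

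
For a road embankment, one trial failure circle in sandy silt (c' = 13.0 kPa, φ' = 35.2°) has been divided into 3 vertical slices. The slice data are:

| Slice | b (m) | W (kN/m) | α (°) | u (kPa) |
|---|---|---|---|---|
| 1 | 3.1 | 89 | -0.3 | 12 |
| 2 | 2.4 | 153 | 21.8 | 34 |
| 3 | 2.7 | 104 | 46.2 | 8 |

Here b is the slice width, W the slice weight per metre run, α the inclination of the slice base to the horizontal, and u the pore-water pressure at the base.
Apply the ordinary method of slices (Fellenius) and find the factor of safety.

Ordinary method of slices: FS = Σ[c'·Δl_i + (W_i cosα_i − u_i·Δl_i)·tanφ'] / Σ W_i sinα_i, with Δl_i = b_i / cosα_i.
Slice 1: Δl = 3.1/cos(-0.3°) = 3.100 m; N'_1 = 89·cos(-0.3°) − 12·3.100 = 51.8; c'Δl = 40.30; W sinα = -0.5
Slice 2: Δl = 2.4/cos21.8° = 2.585 m; N'_2 = 153·cos21.8° − 34·2.585 = 54.2; c'Δl = 33.60; W sinα = 56.8
Slice 3: Δl = 2.7/cos46.2° = 3.901 m; N'_3 = 104·cos46.2° − 8·3.901 = 40.8; c'Δl = 50.71; W sinα = 75.1
Σc'Δl = 124.6 kN/m; ΣN' = 146.7 kN/m; ΣW sinα = 131.4 kN/m
Resisting = 124.6 + 146.7·tan35.2° = 124.6 + 103.5 = 228.1 kN/m
FS = 228.1 / 131.4 = 1.736

FS = 1.74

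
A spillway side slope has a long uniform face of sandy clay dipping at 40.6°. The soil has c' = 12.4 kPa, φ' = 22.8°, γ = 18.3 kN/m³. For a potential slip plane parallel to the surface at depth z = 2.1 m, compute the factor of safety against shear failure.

FS = 1.14

For an infinite slope with a slip plane parallel to the surface (no pore pressure): FS = [c' + γz cos²β tanφ'] / [γz sinβ cosβ].
γz = 18.3·2.1 = 38.43 kN/m²
Numerator = 12.4 + 38.43·cos²40.6°·tan22.8° = 12.4 + 38.43·0.5765·0.4204 = 21.713 kPa
Denominator = 38.43·sin40.6°·cos40.6° = 38.43·0.6508·0.7593 = 18.989 kPa
FS = 21.713 / 18.989 = 1.143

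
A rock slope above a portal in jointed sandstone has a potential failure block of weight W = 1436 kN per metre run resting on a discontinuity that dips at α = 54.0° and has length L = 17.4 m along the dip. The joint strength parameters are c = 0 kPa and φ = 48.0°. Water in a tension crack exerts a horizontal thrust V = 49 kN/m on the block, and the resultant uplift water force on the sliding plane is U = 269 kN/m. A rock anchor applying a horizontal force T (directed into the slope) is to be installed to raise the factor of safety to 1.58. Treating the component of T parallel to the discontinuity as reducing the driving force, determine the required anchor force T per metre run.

T = 704 kN/m

Resolving forces along and normal to the sliding plane, with the horizontal anchor force T adding T·sinα to the effective normal force and T·cosα acting up the plane against the driving force:
FS = [cL + (W cosα − U − V sinα + T sinα) tanφ] / [W sinα + V cosα − T cosα]
Without the anchor: N' = 535.4 kN/m, driving T_d = 1190.5 kN/m, resisting R = 0·17.4 + 535.4·tan48.0° = 594.6 kN/m, FS = 0.50.
Setting FS = 1.58 and solving for T:
1.58·(1190.5 − T cos54.0°) = 594.6 + T sin54.0°·tan48.0°
T·(sin54.0°·tan48.0° + 1.58·cos54.0°) = 1.58·1190.5 − 594.6
T·(0.8090·1.1106 + 1.58·0.5878) = 1881.1 − 594.6 = 1286.4
T·1.8272 = 1286.4
T = 704.0 kN/m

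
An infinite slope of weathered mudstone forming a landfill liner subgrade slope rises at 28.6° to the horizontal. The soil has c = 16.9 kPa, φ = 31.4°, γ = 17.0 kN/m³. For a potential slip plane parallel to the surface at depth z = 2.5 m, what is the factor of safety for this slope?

FS = 2.07

For an infinite slope with a slip plane parallel to the surface (no pore pressure): FS = [c + γz cos²β tanφ] / [γz sinβ cosβ].
γz = 17.0·2.5 = 42.50 kN/m²
Numerator = 16.9 + 42.50·cos²28.6°·tan31.4° = 16.9 + 42.50·0.7709·0.6104 = 36.898 kPa
Denominator = 42.50·sin28.6°·cos28.6° = 42.50·0.4787·0.8780 = 17.862 kPa
FS = 36.898 / 17.862 = 2.066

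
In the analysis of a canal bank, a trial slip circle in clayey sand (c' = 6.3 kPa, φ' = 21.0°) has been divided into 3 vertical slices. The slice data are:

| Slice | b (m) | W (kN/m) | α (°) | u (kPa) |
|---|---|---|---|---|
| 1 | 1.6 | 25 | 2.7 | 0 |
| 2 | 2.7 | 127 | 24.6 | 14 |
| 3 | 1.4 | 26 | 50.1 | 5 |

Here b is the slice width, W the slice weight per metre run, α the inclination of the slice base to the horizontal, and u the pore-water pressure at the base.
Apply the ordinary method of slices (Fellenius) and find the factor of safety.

FS = 1.12

Ordinary method of slices: FS = Σ[c'·Δl_i + (W_i cosα_i − u_i·Δl_i)·tanφ'] / Σ W_i sinα_i, with Δl_i = b_i / cosα_i.
Slice 1: Δl = 1.6/cos2.7° = 1.602 m; N'_1 = 25·cos2.7° − 0·1.602 = 25.0; c'Δl = 10.09; W sinα = 1.2
Slice 2: Δl = 2.7/cos24.6° = 2.970 m; N'_2 = 127·cos24.6° − 14·2.970 = 73.9; c'Δl = 18.71; W sinα = 52.9
Slice 3: Δl = 1.4/cos50.1° = 2.183 m; N'_3 = 26·cos50.1° − 5·2.183 = 5.8; c'Δl = 13.75; W sinα = 19.9
Σc'Δl = 42.5 kN/m; ΣN' = 104.6 kN/m; ΣW sinα = 74.0 kN/m
Resisting = 42.5 + 104.6·tan21.0° = 42.5 + 40.2 = 82.7 kN/m
FS = 82.7 / 74.0 = 1.118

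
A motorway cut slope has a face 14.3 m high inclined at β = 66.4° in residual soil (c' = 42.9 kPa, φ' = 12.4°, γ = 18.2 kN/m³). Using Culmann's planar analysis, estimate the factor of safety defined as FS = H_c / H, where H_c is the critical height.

FS = 1.43

H_c = (4c'/γ) · sinβ cosφ' / [1 − cos(β − φ')]
    = (4·42.9/18.2) · sin66.4°·cos12.4° / [1 − cos54.0°]
    = 9.429 · 0.8950 / 0.4122 = 20.47 m
FS = H_c / H = 20.47 / 14.3 = 1.432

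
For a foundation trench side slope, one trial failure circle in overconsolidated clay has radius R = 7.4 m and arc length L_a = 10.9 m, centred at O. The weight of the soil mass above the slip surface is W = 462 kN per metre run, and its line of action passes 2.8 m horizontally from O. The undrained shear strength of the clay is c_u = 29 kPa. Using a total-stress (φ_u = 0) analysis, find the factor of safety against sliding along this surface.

Taking moments about the centre O, the resisting moment is provided by the undrained shear strength acting along the arc:
M_R = c_u·L_a·R = 29·10.90·7.4 = 2339.1 kN·m/m
M_D = W·d = 462·2.8 = 1293.6 kN·m/m
FS = M_R / M_D = 2339.1 / 1293.6 = 1.808

FS = 1.81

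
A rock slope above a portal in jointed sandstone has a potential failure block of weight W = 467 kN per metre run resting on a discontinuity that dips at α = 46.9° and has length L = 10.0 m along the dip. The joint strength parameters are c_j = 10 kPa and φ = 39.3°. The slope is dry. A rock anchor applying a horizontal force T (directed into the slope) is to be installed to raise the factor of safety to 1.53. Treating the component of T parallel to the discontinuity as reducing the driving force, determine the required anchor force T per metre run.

Resolving forces along and normal to the sliding plane, with the horizontal anchor force T adding T·sinα to the effective normal force and T·cosα acting up the plane against the driving force:
FS = [c_jL + (W cosα + T sinα) tanφ] / [W sinα − T cosα]
Without the anchor: N' = 319.1 kN/m, driving T_d = 341.0 kN/m, resisting R = 10·10.0 + 319.1·tan39.3° = 361.2 kN/m, FS = 1.06.
Setting FS = 1.53 and solving for T:
1.53·(341.0 − T cos46.9°) = 361.2 + T sin46.9°·tan39.3°
T·(sin46.9°·tan39.3° + 1.53·cos46.9°) = 1.53·341.0 − 361.2
T·(0.7302·0.8185 + 1.53·0.6833) = 521.7 − 361.2 = 160.5
T·1.6430 = 160.5
T = 97.7 kN/m

T = 98 kN/m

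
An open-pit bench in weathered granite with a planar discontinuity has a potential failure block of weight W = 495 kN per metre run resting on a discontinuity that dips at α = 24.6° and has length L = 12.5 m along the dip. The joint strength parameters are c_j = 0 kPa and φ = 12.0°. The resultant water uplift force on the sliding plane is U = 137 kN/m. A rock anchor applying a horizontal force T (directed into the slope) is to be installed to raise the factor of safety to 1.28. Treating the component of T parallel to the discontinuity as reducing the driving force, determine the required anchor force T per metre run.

T = 157 kN/m

Resolving forces along and normal to the sliding plane, with the horizontal anchor force T adding T·sinα to the effective normal force and T·cosα acting up the plane against the driving force:
FS = [c_jL + (W cosα − U + T sinα) tanφ] / [W sinα − T cosα]
Without the anchor: N' = 313.1 kN/m, driving T_d = 206.1 kN/m, resisting R = 0·12.5 + 313.1·tan12.0° = 66.5 kN/m, FS = 0.32.
Setting FS = 1.28 and solving for T:
1.28·(206.1 − T cos24.6°) = 66.5 + T sin24.6°·tan12.0°
T·(sin24.6°·tan12.0° + 1.28·cos24.6°) = 1.28·206.1 − 66.5
T·(0.4163·0.2126 + 1.28·0.9092) = 263.8 − 66.5 = 197.2
T·1.2523 = 197.2
T = 157.5 kN/m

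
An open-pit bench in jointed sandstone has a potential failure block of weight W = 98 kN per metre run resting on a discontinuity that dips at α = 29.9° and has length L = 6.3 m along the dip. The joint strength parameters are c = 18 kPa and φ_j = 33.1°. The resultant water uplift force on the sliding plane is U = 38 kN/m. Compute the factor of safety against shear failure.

Resolving the block weight along and normal to the plane and applying the Mohr–Coulomb strength on the joint:
N' = W cosα − U = 98·cos29.9° − 38 = 47.0 kN/m
Driving force T = W sinα = 98·sin29.9° = 48.9 kN/m
Resisting force R = c·L + N'·tanφ_j = 18·6.3 + 47.0·tan33.1° = 113.4 + 30.6 = 144.0 kN/m
FS = R / T = 144.0 / 48.9 = 2.948

FS = 2.95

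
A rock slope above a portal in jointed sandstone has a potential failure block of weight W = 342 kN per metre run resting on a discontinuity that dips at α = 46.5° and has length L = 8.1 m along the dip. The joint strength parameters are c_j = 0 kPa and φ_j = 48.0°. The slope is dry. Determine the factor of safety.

Resolving the block weight along and normal to the plane and applying the Mohr–Coulomb strength on the joint:
N' = W cosα = 342·cos46.5° = 235.4 kN/m
Driving force T = W sinα = 342·sin46.5° = 248.1 kN/m
Resisting force R = c_j·L + N'·tanφ_j = 0·8.1 + 235.4·tan48.0° = 0.0 + 261.5 = 261.5 kN/m
FS = R / T = 261.5 / 248.1 = 1.054

FS = 1.05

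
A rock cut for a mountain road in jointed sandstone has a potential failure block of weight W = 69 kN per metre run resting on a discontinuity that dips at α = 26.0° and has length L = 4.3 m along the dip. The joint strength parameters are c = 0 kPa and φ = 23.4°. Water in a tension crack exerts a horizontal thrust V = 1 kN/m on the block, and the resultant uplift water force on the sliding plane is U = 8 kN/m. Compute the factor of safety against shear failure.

FS = 0.74

Resolving the block weight along and normal to the plane and applying the Mohr–Coulomb strength on the joint:
N' = W cosα − U − V sinα = 69·cos26.0° − 8 − 1·sin26.0° = 53.6 kN/m
Driving force T = W sinα + V cosα = 69·sin26.0° + 1·cos26.0° = 31.1 kN/m
Resisting force R = c·L + N'·tanφ = 0·4.3 + 53.6·tan23.4° = 0.0 + 23.2 = 23.2 kN/m
FS = R / T = 23.2 / 31.1 = 0.744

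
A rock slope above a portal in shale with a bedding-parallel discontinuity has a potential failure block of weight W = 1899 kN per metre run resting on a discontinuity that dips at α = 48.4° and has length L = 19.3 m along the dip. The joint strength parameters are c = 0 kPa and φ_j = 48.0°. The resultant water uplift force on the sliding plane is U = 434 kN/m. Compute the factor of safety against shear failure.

Resolving the block weight along and normal to the plane and applying the Mohr–Coulomb strength on the joint:
N' = W cosα − U = 1899·cos48.4° − 434 = 826.8 kN/m
Driving force T = W sinα = 1899·sin48.4° = 1420.1 kN/m
Resisting force R = c·L + N'·tanφ_j = 0·19.3 + 826.8·tan48.0° = 0.0 + 918.2 = 918.2 kN/m
FS = R / T = 918.2 / 1420.1 = 0.647

FS = 0.65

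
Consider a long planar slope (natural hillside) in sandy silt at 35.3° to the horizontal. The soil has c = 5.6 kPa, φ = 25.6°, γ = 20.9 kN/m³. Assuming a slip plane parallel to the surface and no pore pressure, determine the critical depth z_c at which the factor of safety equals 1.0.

Setting FS = 1.00 in FS = [c + γz cos²β tanφ] / [γz sinβ cosβ] and solving for z:
z = c / [γ cosβ (FS·sinβ − cosβ·tanφ)]
  = 5.6 / [20.9·cos35.3°·(1.00·sin35.3° − cos35.3°·tan25.6°)]
  = 5.6 / [20.9·0.8161·(1.00·0.5779 − 0.8161·0.4791)]
  = 5.6 / 3.1868 = 1.757 m

z_c = 1.76 m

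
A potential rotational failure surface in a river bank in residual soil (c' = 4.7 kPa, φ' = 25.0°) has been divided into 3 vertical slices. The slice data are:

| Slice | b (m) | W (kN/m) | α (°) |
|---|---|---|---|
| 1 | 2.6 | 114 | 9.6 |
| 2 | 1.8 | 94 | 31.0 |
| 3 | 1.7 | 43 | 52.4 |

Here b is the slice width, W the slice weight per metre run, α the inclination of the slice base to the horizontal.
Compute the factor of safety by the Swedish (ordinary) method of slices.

FS = 1.36

Ordinary method of slices: FS = Σ[c'·Δl_i + (W_i cosα_i)·tanφ'] / Σ W_i sinα_i, with Δl_i = b_i / cosα_i.
Slice 1: Δl = 2.6/cos9.6° = 2.637 m; N'_1 = 114·cos9.6° = 112.4; c'Δl = 12.39; W sinα = 19.0
Slice 2: Δl = 1.8/cos31.0° = 2.100 m; N'_2 = 94·cos31.0° = 80.6; c'Δl = 9.87; W sinα = 48.4
Slice 3: Δl = 1.7/cos52.4° = 2.786 m; N'_3 = 43·cos52.4° = 26.2; c'Δl = 13.10; W sinα = 34.1
Σc'Δl = 35.4 kN/m; ΣN' = 219.2 kN/m; ΣW sinα = 101.5 kN/m
Resisting = 35.4 + 219.2·tan25.0° = 35.4 + 102.2 = 137.6 kN/m
FS = 137.6 / 101.5 = 1.356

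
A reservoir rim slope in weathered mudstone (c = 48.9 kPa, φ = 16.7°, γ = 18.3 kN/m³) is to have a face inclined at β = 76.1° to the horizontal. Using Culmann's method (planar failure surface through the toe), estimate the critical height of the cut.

H_c = 20.24 m

Culmann's analysis gives the critical failure plane at α_cr = (β + φ)/2 = (76.1 + 16.7)/2 = 46.4°, and the critical height
H_c = (4c/γ) · sinβ cosφ / [1 − cos(β − φ)]
    = (4·48.9/18.3) · sin76.1°·cos16.7° / [1 − cos(59.4°)]
    = 10.689 · 0.9707·0.9578 / [1 − 0.5090]
    = 10.689 · 0.9298 / 0.4910
    = 20.24 m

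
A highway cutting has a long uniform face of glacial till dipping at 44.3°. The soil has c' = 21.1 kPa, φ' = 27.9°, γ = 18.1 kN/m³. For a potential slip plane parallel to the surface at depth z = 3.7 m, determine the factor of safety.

FS = 1.17

For an infinite slope with a slip plane parallel to the surface (no pore pressure): FS = [c' + γz cos²β tanφ'] / [γz sinβ cosβ].
γz = 18.1·3.7 = 66.97 kN/m²
Numerator = 21.1 + 66.97·cos²44.3°·tan27.9° = 21.1 + 66.97·0.5122·0.5295 = 39.263 kPa
Denominator = 66.97·sin44.3°·cos44.3° = 66.97·0.6984·0.7157 = 33.475 kPa
FS = 39.263 / 33.475 = 1.173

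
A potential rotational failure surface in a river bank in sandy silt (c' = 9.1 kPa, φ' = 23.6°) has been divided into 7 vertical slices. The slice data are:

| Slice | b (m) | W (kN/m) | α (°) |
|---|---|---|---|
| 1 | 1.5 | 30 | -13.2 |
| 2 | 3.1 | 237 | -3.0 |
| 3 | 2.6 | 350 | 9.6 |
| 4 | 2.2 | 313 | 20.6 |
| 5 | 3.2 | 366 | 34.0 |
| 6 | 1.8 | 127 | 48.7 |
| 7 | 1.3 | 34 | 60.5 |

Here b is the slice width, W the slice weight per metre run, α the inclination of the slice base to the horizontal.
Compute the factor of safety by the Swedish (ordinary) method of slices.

FS = 1.55

Ordinary method of slices: FS = Σ[c'·Δl_i + (W_i cosα_i)·tanφ'] / Σ W_i sinα_i, with Δl_i = b_i / cosα_i.
Slice 1: Δl = 1.5/cos(-13.2°) = 1.541 m; N'_1 = 30·cos(-13.2°) = 29.2; c'Δl = 14.02; W sinα = -6.9
Slice 2: Δl = 3.1/cos(-3.0°) = 3.104 m; N'_2 = 237·cos(-3.0°) = 236.7; c'Δl = 28.25; W sinα = -12.4
Slice 3: Δl = 2.6/cos9.6° = 2.637 m; N'_3 = 350·cos9.6° = 345.1; c'Δl = 24.00; W sinα = 58.4
Slice 4: Δl = 2.2/cos20.6° = 2.350 m; N'_4 = 313·cos20.6° = 293.0; c'Δl = 21.39; W sinα = 110.1
Slice 5: Δl = 3.2/cos34.0° = 3.860 m; N'_5 = 366·cos34.0° = 303.4; c'Δl = 35.13; W sinα = 204.7
Slice 6: Δl = 1.8/cos48.7° = 2.727 m; N'_6 = 127·cos48.7° = 83.8; c'Δl = 24.82; W sinα = 95.4
Slice 7: Δl = 1.3/cos60.5° = 2.640 m; N'_7 = 34·cos60.5° = 16.7; c'Δl = 24.02; W sinα = 29.6
Σc'Δl = 171.6 kN/m; ΣN' = 1308.0 kN/m; ΣW sinα = 478.9 kN/m
Resisting = 171.6 + 1308.0·tan23.6° = 171.6 + 571.4 = 743.1 kN/m
FS = 743.1 / 478.9 = 1.552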